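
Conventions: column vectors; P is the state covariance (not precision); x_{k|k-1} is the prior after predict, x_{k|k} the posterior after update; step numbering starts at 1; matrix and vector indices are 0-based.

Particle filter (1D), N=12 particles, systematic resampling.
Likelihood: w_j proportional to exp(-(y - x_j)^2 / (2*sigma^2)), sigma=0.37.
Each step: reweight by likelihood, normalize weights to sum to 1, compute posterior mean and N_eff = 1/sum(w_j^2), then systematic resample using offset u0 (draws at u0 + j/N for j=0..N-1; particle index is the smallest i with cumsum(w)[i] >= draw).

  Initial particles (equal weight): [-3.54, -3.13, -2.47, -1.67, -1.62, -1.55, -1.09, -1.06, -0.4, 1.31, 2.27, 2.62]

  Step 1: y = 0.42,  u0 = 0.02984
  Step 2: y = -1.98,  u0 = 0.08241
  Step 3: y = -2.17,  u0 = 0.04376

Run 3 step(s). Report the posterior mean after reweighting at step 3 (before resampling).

post_mean = -0.4000

step 1: w=[0.0000, 0.0000, 0.0000, 0.0000, 0.0000, 0.0000, 0.0017, 0.0024, 0.6051, 0.3908, 0.0000, 0.0000]  mean=0.2656  Neff=1.9273  idx=[8, 8, 8, 8, 8, 8, 8, 9, 9, 9, 9, 9]
step 2: w=[0.1429, 0.1429, 0.1429, 0.1429, 0.1429, 0.1429, 0.1429, 0.0000, 0.0000, 0.0000, 0.0000, 0.0000]  mean=-0.4000  Neff=7.0000  idx=[0, 1, 1, 2, 2, 3, 4, 4, 5, 5, 6, 6]
step 3: w=[0.0833, 0.0833, 0.0833, 0.0833, 0.0833, 0.0833, 0.0833, 0.0833, 0.0833, 0.0833, 0.0833, 0.0833]  mean=-0.4000  Neff=12.0000  idx=[0, 1, 2, 3, 4, 5, 6, 7, 8, 9, 10, 11]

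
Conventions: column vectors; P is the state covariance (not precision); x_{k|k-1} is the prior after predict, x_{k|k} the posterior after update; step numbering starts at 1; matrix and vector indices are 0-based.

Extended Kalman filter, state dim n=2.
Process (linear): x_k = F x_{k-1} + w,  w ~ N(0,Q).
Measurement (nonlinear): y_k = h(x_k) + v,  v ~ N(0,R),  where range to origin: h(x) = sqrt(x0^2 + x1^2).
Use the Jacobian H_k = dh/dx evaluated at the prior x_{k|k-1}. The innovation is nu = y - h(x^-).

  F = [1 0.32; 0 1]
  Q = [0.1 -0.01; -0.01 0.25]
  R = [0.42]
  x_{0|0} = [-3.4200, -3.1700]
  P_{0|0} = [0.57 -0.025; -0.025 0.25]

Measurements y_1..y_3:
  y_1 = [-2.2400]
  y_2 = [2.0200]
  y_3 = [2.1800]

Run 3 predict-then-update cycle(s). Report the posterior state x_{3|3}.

step 1: x^-=[-4.4344, -3.1700]  P^-=[0.6796 0.0450; 0.0450 0.5000]  H_jac=[-0.8135 -0.5816]  S=[1.0814]  K=[-0.5354; -0.3027]  nu=[-7.6909]  x^+=[-0.3165, -0.8417]  P^+=[0.3696 -0.1303; -0.1303 0.4009]
step 2: x^-=[-0.5858, -0.8417]  P^-=[0.4272 -0.0120; -0.0120 0.6509]  H_jac=[-0.5712 -0.8208]  S=[0.9867]  K=[-0.2374; -0.5345]  nu=[0.9945]  x^+=[-0.8219, -1.3733]  P^+=[0.3716 -0.1372; -0.1372 0.3690]
step 3: x^-=[-1.2613, -1.3733]  P^-=[0.4216 -0.0291; -0.0291 0.6190]  H_jac=[-0.6764 -0.7365]  S=[0.9197]  K=[-0.2868; -0.4743]  nu=[0.3154]  x^+=[-1.3518, -1.5229]  P^+=[0.3460 -0.1542; -0.1542 0.4121]

x_post = [-1.3518, -1.5229]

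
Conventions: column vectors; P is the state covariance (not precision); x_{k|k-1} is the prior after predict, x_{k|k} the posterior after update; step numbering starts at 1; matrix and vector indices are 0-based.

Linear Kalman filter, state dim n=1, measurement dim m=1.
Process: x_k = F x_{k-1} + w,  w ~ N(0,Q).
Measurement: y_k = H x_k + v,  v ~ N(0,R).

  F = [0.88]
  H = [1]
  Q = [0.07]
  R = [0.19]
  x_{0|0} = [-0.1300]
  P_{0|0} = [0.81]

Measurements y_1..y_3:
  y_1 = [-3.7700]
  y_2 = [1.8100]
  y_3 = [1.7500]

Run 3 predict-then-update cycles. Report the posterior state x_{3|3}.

step 1: x^-=[-0.1144]  P^-=[0.6973]  S=[0.8873]  K=[0.7859]  nu=[-3.6556]  x^+=[-2.9872]  P^+=[0.1493]
step 2: x^-=[-2.6287]  P^-=[0.1856]  S=[0.3756]  K=[0.4942]  nu=[4.4387]  x^+=[-0.4352]  P^+=[0.0939]
step 3: x^-=[-0.3830]  P^-=[0.1427]  S=[0.3327]  K=[0.4289]  nu=[2.1330]  x^+=[0.5319]  P^+=[0.0815]

x_post = [0.5319]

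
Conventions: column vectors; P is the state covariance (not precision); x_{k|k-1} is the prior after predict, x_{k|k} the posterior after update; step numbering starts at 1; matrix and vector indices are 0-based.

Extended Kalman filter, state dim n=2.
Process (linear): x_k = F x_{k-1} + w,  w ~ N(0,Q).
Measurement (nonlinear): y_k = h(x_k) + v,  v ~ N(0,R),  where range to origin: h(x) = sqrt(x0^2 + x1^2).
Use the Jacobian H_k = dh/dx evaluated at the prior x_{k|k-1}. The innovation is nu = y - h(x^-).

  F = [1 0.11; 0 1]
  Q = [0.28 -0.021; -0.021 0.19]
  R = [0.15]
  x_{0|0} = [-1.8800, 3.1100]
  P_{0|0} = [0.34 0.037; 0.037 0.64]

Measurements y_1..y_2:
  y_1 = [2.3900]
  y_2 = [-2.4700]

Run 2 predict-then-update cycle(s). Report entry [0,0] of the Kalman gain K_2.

K[0,0] = -0.3191

step 1: x^-=[-1.5379, 3.1100]  P^-=[0.6359 0.0864; 0.0864 0.8300]  H_jac=[-0.4433 0.8964]  S=[0.8732]  K=[-0.2341; 0.8082]  nu=[-1.0795]  x^+=[-1.2852, 2.2376]  P^+=[0.5880 0.2516; 0.2516 0.2597]
step 2: x^-=[-1.0391, 2.2376]  P^-=[0.9265 0.2592; 0.2592 0.4497]  H_jac=[-0.4212 0.9070]  S=[0.4862]  K=[-0.3191; 0.6143]  nu=[-4.9371]  x^+=[0.5364, -0.7950]  P^+=[0.8770 0.3545; 0.3545 0.2662]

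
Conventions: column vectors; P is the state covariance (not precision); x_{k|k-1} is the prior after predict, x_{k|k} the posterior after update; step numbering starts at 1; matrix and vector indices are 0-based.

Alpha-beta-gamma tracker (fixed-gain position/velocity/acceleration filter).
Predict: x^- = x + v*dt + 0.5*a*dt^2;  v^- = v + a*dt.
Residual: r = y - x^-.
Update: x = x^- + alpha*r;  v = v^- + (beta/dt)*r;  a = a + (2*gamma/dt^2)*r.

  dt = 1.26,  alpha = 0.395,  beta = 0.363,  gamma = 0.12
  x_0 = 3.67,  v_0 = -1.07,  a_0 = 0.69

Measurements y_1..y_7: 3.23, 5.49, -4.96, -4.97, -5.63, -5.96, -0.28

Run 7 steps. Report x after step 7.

x_post = -10.0998

step 1: x_pred=2.8695  r=0.3605  x^+=3.0119  v^+=-0.0967  a^+=0.7445
step 2: x_pred=3.4810  r=2.0090  x^+=4.2745  v^+=1.4201  a^+=1.0482
step 3: x_pred=6.8959  r=-11.8559  x^+=2.2128  v^+=-0.6748  a^+=-0.7441
step 4: x_pred=0.7719  r=-5.7419  x^+=-1.4961  v^+=-3.2666  a^+=-1.6121
step 5: x_pred=-6.8917  r=1.2617  x^+=-6.3933  v^+=-4.9343  a^+=-1.4214
step 6: x_pred=-13.7389  r=7.7789  x^+=-10.6662  v^+=-4.4842  a^+=-0.2454
step 7: x_pred=-16.5111  r=16.2311  x^+=-10.0998  v^+=-0.1173  a^+=2.2083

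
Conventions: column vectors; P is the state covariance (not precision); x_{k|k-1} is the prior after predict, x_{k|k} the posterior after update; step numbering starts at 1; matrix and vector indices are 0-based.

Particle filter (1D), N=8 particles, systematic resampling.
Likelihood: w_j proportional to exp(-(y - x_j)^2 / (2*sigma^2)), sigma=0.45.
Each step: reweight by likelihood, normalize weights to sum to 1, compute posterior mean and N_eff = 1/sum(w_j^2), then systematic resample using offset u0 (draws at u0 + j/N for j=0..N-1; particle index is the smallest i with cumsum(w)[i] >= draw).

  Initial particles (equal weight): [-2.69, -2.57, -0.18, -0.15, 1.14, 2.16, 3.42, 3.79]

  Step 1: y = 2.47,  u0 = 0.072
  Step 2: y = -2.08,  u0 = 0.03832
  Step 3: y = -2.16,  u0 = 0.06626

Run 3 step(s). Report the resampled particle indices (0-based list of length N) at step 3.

step 1: w=[0.0000, 0.0000, 0.0000, 0.0000, 0.0137, 0.8549, 0.1167, 0.0147]  mean=2.3170  Neff=1.3426  idx=[5, 5, 5, 5, 5, 5, 5, 6]
step 2: w=[0.1429, 0.1429, 0.1429, 0.1429, 0.1429, 0.1429, 0.1429, 0.0000]  mean=2.1600  Neff=7.0000  idx=[0, 1, 2, 2, 3, 4, 5, 6]
step 3: w=[0.1250, 0.1250, 0.1250, 0.1250, 0.1250, 0.1250, 0.1250, 0.1250]  mean=2.1600  Neff=8.0000  idx=[0, 1, 2, 3, 4, 5, 6, 7]

resampled_idx = [0, 1, 2, 3, 4, 5, 6, 7]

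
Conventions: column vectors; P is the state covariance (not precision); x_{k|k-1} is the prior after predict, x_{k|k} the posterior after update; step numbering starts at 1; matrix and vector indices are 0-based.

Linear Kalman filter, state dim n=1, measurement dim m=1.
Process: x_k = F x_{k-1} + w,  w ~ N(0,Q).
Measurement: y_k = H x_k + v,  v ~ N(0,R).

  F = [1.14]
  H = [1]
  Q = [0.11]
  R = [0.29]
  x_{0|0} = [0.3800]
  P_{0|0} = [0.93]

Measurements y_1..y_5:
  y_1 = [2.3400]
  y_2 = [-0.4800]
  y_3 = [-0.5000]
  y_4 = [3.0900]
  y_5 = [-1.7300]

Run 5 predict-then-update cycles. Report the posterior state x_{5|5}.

x_post = [0.0251]

step 1: x^-=[0.4332]  P^-=[1.3186]  S=[1.6086]  K=[0.8197]  nu=[1.9068]  x^+=[1.9962]  P^+=[0.2377]
step 2: x^-=[2.2757]  P^-=[0.4189]  S=[0.7089]  K=[0.5909]  nu=[-2.7557]  x^+=[0.6473]  P^+=[0.1714]
step 3: x^-=[0.7379]  P^-=[0.3327]  S=[0.6227]  K=[0.5343]  nu=[-1.2379]  x^+=[0.0765]  P^+=[0.1549]
step 4: x^-=[0.0872]  P^-=[0.3114]  S=[0.6014]  K=[0.5178]  nu=[3.0028]  x^+=[1.6419]  P^+=[0.1502]
step 5: x^-=[1.8718]  P^-=[0.3051]  S=[0.5951]  K=[0.5127]  nu=[-3.6018]  x^+=[0.0251]  P^+=[0.1487]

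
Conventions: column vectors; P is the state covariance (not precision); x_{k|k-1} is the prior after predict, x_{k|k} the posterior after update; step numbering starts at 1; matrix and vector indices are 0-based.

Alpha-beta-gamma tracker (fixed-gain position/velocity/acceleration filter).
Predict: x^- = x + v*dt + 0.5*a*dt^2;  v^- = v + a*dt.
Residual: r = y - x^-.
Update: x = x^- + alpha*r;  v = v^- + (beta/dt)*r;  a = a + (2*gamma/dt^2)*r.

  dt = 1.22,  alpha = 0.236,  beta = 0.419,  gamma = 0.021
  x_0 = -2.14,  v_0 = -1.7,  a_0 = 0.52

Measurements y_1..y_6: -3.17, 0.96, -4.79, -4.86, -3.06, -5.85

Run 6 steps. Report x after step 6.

x_post = -2.4174

step 1: x_pred=-3.8270  r=0.6570  x^+=-3.6720  v^+=-0.8400  a^+=0.5385
step 2: x_pred=-4.2959  r=5.2559  x^+=-3.0555  v^+=1.6222  a^+=0.6869
step 3: x_pred=-0.5653  r=-4.2247  x^+=-1.5623  v^+=1.0092  a^+=0.5676
step 4: x_pred=0.0913  r=-4.9513  x^+=-1.0772  v^+=0.0012  a^+=0.4279
step 5: x_pred=-0.7572  r=-2.3028  x^+=-1.3007  v^+=-0.2676  a^+=0.3629
step 6: x_pred=-1.3570  r=-4.4930  x^+=-2.4174  v^+=-1.3679  a^+=0.2362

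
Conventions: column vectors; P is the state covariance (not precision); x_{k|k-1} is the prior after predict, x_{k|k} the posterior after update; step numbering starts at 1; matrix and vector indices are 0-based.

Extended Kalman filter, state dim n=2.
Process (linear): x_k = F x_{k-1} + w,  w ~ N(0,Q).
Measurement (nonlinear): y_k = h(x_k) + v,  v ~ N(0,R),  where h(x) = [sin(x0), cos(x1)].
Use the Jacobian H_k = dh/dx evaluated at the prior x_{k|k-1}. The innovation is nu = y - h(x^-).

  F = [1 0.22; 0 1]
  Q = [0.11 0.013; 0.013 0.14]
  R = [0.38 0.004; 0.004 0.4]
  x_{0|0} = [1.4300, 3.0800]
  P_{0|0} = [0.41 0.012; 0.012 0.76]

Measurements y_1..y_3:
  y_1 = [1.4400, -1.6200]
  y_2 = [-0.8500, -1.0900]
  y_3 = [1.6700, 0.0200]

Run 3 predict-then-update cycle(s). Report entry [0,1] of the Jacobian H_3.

step 1: x^-=[2.1076, 3.0800]  P^-=[0.5621 0.1922; 0.1922 0.9000]  H_jac=[-0.5114 0.0000; 0.0000 -0.0616]  S=[0.5270 0.0101; 0.0101 0.4034]  K=[-0.5451 -0.0157; -0.1840 -0.1327]  nu=[0.5807, -0.6219]  x^+=[1.8009, 3.0557]  P^+=[0.4052 0.1377; 0.1377 0.8746]
step 2: x^-=[2.4731, 3.0557]  P^-=[0.6181 0.3432; 0.3432 1.0146]  H_jac=[-0.7848 0.0000; 0.0000 -0.0858]  S=[0.7607 0.0271; 0.0271 0.4075]  K=[-0.6366 -0.0299; -0.3472 -0.1905]  nu=[-1.4698, -0.0937]  x^+=[3.4116, 3.5839]  P^+=[0.3084 0.1691; 0.1691 0.9045]
step 3: x^-=[4.2001, 3.5839]  P^-=[0.5366 0.3811; 0.3811 1.0445]  H_jac=[-0.4902 0.0000; 0.0000 0.4280]  S=[0.5089 -0.0760; -0.0760 0.5914]  K=[-0.4850 0.2136; -0.2592 0.7227]  nu=[2.5416, 0.9238]  x^+=[3.1648, 3.5928]  P^+=[0.3742 0.1950; 0.1950 0.6729]

H_jac[0,1] = 0.0000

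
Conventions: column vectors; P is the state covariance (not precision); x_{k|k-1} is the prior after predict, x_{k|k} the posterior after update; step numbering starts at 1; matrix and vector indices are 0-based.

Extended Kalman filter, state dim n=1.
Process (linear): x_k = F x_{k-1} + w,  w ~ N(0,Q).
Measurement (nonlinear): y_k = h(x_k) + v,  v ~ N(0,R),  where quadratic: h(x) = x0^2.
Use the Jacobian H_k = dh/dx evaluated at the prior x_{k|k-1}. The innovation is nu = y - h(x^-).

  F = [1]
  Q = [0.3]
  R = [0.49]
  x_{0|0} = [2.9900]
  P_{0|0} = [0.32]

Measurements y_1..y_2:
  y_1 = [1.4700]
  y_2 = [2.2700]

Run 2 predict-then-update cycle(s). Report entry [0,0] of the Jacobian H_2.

step 1: x^-=[2.9900]  P^-=[0.6200]  H_jac=[5.9800]  S=[22.6614]  K=[0.1636]  nu=[-7.4701]  x^+=[1.7678]  P^+=[0.0134]
step 2: x^-=[1.7678]  P^-=[0.3134]  H_jac=[3.5357]  S=[4.4079]  K=[0.2514]  nu=[-0.8552]  x^+=[1.5528]  P^+=[0.0348]

H_jac[0,0] = 3.5357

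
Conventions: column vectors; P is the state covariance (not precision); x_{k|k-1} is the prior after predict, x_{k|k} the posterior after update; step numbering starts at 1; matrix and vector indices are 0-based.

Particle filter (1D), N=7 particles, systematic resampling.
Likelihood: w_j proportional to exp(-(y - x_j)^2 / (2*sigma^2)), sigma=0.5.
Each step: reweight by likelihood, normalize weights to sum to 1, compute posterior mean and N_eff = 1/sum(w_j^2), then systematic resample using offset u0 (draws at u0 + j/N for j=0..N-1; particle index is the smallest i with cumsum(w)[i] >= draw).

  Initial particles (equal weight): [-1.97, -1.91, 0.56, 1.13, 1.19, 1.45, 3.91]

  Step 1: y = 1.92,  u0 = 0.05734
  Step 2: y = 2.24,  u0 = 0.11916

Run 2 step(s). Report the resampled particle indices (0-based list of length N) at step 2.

step 1: w=[0.0000, 0.0000, 0.0190, 0.2209, 0.2651, 0.4947, 0.0003]  mean=1.2941  Neff=2.7460  idx=[3, 3, 4, 4, 5, 5, 5]
step 2: w=[0.0680, 0.0680, 0.0881, 0.0881, 0.2293, 0.2293, 0.2293]  mean=1.3607  Neff=5.4797  idx=[1, 3, 4, 5, 5, 6, 6]

resampled_idx = [1, 3, 4, 5, 5, 6, 6]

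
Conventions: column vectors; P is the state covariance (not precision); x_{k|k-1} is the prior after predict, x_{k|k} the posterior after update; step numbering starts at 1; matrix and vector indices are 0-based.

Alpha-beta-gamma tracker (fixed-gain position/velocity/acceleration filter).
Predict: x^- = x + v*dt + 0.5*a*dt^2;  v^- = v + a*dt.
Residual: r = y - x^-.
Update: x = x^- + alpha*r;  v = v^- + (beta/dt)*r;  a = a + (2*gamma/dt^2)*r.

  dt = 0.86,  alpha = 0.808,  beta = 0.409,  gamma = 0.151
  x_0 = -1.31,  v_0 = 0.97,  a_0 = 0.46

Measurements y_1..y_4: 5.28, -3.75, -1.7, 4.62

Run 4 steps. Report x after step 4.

step 1: x_pred=-0.3057  r=5.5857  x^+=4.2075  v^+=4.0221  a^+=2.7408
step 2: x_pred=8.6801  r=-12.4301  x^+=-1.3634  v^+=0.4676  a^+=-2.3348
step 3: x_pred=-1.8247  r=0.1247  x^+=-1.7239  v^+=-1.4810  a^+=-2.2839
step 4: x_pred=-3.8421  r=8.4621  x^+=2.9953  v^+=0.5794  a^+=1.1715

x_post = 2.9953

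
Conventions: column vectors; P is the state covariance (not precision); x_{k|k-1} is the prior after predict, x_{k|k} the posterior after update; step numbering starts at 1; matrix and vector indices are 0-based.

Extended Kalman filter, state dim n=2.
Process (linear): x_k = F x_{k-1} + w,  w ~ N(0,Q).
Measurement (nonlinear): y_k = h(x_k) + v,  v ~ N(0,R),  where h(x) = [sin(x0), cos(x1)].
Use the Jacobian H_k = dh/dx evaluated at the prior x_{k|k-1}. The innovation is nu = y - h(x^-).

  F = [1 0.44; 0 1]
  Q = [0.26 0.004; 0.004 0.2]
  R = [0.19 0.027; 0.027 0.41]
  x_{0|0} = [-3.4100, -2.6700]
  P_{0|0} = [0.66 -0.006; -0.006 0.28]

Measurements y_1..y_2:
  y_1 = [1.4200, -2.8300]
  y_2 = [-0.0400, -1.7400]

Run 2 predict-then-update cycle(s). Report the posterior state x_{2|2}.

x_post = [-6.2946, -3.1374]

step 1: x^-=[-4.5848, -2.6700]  P^-=[0.9689 0.1212; 0.1212 0.4800]  H_jac=[-0.1272 0.0000; 0.0000 0.4543]  S=[0.2057 0.0200; 0.0200 0.5091]  K=[-0.6123 0.1322; -0.1171 0.4330]  nu=[0.4281, -1.9392]  x^+=[-5.1033, -3.5597]  P^+=[0.8862 0.0829; 0.0829 0.3838]
step 2: x^-=[-6.6696, -3.5597]  P^-=[1.2934 0.2558; 0.2558 0.5838]  H_jac=[0.9263 0.0000; 0.0000 -0.4060]  S=[1.2998 -0.0692; -0.0692 0.5062]  K=[0.9175 -0.0797; 0.1585 -0.4465]  nu=[0.3368, -0.8261]  x^+=[-6.2946, -3.1374]  P^+=[0.1859 0.0195; 0.0195 0.4404]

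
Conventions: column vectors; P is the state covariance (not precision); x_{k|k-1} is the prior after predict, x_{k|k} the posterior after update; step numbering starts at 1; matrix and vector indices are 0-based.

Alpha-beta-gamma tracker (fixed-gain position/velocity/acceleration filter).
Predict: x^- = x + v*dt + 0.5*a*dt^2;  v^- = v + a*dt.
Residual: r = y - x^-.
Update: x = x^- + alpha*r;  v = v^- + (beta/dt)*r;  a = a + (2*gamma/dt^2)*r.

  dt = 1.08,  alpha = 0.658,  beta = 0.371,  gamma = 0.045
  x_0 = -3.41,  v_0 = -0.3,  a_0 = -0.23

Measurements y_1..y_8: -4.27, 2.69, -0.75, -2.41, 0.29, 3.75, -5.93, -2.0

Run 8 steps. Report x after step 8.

x_post = -2.9114

step 1: x_pred=-3.8681  r=-0.4019  x^+=-4.1326  v^+=-0.6864  a^+=-0.2610
step 2: x_pred=-5.0261  r=7.7161  x^+=0.0511  v^+=1.6823  a^+=0.3344
step 3: x_pred=2.0630  r=-2.8130  x^+=0.2120  v^+=1.0771  a^+=0.1173
step 4: x_pred=1.4437  r=-3.8537  x^+=-1.0920  v^+=-0.1200  a^+=-0.1800
step 5: x_pred=-1.3266  r=1.6166  x^+=-0.2629  v^+=0.2409  a^+=-0.0553
step 6: x_pred=-0.0350  r=3.7850  x^+=2.4555  v^+=1.4814  a^+=0.2368
step 7: x_pred=4.1935  r=-10.1235  x^+=-2.4678  v^+=-1.7405  a^+=-0.5444
step 8: x_pred=-4.6650  r=2.6650  x^+=-2.9114  v^+=-1.4130  a^+=-0.3387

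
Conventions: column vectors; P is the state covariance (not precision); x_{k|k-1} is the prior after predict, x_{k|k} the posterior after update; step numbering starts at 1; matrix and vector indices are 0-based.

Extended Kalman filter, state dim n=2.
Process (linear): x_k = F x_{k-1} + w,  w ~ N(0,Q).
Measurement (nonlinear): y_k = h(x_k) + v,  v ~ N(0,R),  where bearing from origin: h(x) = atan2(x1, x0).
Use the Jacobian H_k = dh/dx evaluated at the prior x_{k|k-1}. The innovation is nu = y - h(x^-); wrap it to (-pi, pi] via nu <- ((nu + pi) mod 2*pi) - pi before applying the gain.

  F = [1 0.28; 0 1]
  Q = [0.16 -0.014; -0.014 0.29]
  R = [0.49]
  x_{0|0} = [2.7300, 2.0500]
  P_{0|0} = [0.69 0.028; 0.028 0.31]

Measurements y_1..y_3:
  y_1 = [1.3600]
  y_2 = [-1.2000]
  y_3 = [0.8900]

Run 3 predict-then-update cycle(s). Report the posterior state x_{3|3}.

step 1: x^-=[3.3040, 2.0500]  P^-=[0.8900 0.1008; 0.1008 0.6000]  H_jac=[-0.1356 0.2185]  S=[0.5290]  K=[-0.1865; 0.2220]  nu=[0.8047]  x^+=[3.1540, 2.2286]  P^+=[0.8716 0.1227; 0.1227 0.5739]
step 2: x^-=[3.7780, 2.2286]  P^-=[1.1453 0.2694; 0.2694 0.8639]  H_jac=[-0.1158 0.1964]  S=[0.5264]  K=[-0.1515; 0.2630]  nu=[-1.7330]  x^+=[4.0406, 1.7729]  P^+=[1.1332 0.2904; 0.2904 0.8275]
step 3: x^-=[4.5370, 1.7729]  P^-=[1.5207 0.5081; 0.5081 1.1175]  H_jac=[-0.0747 0.1912]  S=[0.5248]  K=[-0.0314; 0.3348]  nu=[0.5175]  x^+=[4.5207, 1.9462]  P^+=[1.5202 0.5136; 0.5136 1.0587]

x_post = [4.5207, 1.9462]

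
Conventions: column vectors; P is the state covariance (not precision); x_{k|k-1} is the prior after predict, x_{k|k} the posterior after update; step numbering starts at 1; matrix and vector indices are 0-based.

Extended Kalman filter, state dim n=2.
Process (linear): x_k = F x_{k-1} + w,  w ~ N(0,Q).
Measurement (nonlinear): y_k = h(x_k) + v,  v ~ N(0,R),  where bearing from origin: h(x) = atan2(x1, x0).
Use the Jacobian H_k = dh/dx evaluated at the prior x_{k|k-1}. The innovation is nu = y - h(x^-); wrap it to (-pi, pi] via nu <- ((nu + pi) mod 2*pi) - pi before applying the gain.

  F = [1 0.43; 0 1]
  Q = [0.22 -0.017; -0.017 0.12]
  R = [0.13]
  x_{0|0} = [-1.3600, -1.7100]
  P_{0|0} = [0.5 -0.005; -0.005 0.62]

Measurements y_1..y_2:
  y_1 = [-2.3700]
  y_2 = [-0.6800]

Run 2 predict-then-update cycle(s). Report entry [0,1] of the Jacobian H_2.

step 1: x^-=[-2.0953, -1.7100]  P^-=[0.8303 0.2446; 0.2446 0.7400]  H_jac=[0.2338 -0.2865]  S=[0.2033]  K=[0.6101; -0.7613]  nu=[0.0871]  x^+=[-2.0422, -1.7763]  P^+=[0.7547 0.3390; 0.3390 0.6222]
step 2: x^-=[-2.8060, -1.7763]  P^-=[1.3813 0.5896; 0.5896 0.7422]  H_jac=[0.1611 -0.2544]  S=[0.1656]  K=[0.4377; -0.5670]  nu=[1.8972]  x^+=[-1.9755, -2.8520]  P^+=[1.3495 0.6307; 0.6307 0.6889]

H_jac[0,1] = -0.2544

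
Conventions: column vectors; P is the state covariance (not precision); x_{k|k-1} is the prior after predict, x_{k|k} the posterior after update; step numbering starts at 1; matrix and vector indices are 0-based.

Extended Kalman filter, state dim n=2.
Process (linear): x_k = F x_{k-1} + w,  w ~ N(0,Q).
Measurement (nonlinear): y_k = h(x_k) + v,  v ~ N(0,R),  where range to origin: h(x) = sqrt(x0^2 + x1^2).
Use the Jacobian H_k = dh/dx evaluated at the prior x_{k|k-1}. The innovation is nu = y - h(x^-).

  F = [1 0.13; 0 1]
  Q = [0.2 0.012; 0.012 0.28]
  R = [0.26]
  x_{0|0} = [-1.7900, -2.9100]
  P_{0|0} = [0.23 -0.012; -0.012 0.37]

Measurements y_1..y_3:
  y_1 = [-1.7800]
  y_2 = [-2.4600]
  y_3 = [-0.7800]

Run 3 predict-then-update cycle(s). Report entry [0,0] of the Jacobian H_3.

H_jac[0,0] = 0.4241

step 1: x^-=[-2.1683, -2.9100]  P^-=[0.4331 0.0481; 0.0481 0.6500]  H_jac=[-0.5975 -0.8019]  S=[0.8787]  K=[-0.3384; -0.6259]  nu=[-5.4090]  x^+=[-0.3378, 0.4755]  P^+=[0.3325 -0.1380; -0.1380 0.3058]
step 2: x^-=[-0.2759, 0.4755]  P^-=[0.5018 -0.0863; -0.0863 0.5858]  H_jac=[-0.5019 0.8649]  S=[0.8995]  K=[-0.3629; 0.6114]  nu=[-3.0098]  x^+=[0.8164, -1.3646]  P^+=[0.3833 0.1133; 0.1133 0.2496]
step 3: x^-=[0.6390, -1.3646]  P^-=[0.6170 0.1578; 0.1578 0.5296]  H_jac=[0.4241 -0.9056]  S=[0.6841]  K=[0.1736; -0.6032]  nu=[-2.2868]  x^+=[0.2420, 0.0149]  P^+=[0.5963 0.2294; 0.2294 0.2806]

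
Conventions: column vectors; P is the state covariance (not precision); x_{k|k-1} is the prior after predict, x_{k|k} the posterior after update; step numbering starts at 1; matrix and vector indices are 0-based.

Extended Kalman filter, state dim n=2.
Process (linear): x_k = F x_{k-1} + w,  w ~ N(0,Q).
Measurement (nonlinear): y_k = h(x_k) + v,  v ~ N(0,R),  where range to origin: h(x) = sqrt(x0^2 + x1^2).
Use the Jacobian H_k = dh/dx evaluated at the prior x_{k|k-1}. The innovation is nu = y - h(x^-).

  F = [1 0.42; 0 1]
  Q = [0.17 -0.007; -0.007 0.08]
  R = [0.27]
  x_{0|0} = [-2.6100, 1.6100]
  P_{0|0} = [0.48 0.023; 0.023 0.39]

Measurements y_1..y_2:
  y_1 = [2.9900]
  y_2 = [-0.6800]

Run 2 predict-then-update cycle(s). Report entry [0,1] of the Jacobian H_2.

H_jac[0,1] = 0.7509

step 1: x^-=[-1.9338, 1.6100]  P^-=[0.7381 0.1798; 0.1798 0.4700]  H_jac=[-0.7685 0.6398]  S=[0.7215]  K=[-0.6267; 0.2253]  nu=[0.4737]  x^+=[-2.2307, 1.7167]  P^+=[0.4547 0.2817; 0.2817 0.4334]
step 2: x^-=[-1.5097, 1.7167]  P^-=[0.9378 0.4567; 0.4567 0.5134]  H_jac=[-0.6604 0.7509]  S=[0.5155]  K=[-0.5360; 0.1628]  nu=[-2.9661]  x^+=[0.0802, 1.2338]  P^+=[0.7896 0.5017; 0.5017 0.4997]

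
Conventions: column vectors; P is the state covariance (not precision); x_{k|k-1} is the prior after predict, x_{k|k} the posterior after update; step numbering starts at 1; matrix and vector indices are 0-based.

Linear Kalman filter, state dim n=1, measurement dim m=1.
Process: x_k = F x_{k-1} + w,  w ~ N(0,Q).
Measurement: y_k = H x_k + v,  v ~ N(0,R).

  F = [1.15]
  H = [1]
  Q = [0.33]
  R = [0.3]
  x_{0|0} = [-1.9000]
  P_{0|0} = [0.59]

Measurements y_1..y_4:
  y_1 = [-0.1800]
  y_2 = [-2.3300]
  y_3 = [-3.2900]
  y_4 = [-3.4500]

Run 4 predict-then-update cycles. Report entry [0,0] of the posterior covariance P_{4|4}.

P_post[0,0] = 0.1994

step 1: x^-=[-2.1850]  P^-=[1.1103]  S=[1.4103]  K=[0.7873]  nu=[2.0050]  x^+=[-0.6065]  P^+=[0.2362]
step 2: x^-=[-0.6975]  P^-=[0.6424]  S=[0.9424]  K=[0.6816]  nu=[-1.6325]  x^+=[-1.8103]  P^+=[0.2045]
step 3: x^-=[-2.0818]  P^-=[0.6004]  S=[0.9004]  K=[0.6668]  nu=[-1.2082]  x^+=[-2.8875]  P^+=[0.2000]
step 4: x^-=[-3.3206]  P^-=[0.5946]  S=[0.8946]  K=[0.6646]  nu=[-0.1294]  x^+=[-3.4066]  P^+=[0.1994]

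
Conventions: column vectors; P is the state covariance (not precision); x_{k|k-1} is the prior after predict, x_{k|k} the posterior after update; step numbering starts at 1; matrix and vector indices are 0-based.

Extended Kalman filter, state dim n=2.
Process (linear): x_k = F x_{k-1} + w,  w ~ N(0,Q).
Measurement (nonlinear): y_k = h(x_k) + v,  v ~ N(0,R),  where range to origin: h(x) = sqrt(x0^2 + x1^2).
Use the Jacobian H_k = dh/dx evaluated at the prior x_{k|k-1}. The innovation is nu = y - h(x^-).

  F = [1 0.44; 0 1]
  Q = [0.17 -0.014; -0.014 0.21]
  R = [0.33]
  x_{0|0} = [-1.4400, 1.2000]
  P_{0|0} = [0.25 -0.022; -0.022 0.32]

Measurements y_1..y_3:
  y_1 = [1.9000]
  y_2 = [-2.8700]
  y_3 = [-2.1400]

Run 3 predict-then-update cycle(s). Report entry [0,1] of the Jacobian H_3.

H_jac[0,1] = -0.6300

step 1: x^-=[-0.9120, 1.2000]  P^-=[0.4626 0.1048; 0.1048 0.5300]  H_jac=[-0.6051 0.7962]  S=[0.7343]  K=[-0.2675; 0.4883]  nu=[0.3928]  x^+=[-1.0171, 1.3918]  P^+=[0.4100 0.2007; 0.2007 0.3549]
step 2: x^-=[-0.4047, 1.3918]  P^-=[0.8254 0.3429; 0.3429 0.5649]  H_jac=[-0.2792 0.9602]  S=[0.7314]  K=[0.1351; 0.6108]  nu=[-4.3194]  x^+=[-0.9882, -1.2465]  P^+=[0.8120 0.2826; 0.2826 0.2921]
step 3: x^-=[-1.5367, -1.2465]  P^-=[1.2872 0.3971; 0.3971 0.5021]  H_jac=[-0.7766 -0.6300]  S=[1.6941]  K=[-0.7377; -0.3687]  nu=[-4.1187]  x^+=[1.5018, 0.2721]  P^+=[0.3652 -0.0638; -0.0638 0.2718]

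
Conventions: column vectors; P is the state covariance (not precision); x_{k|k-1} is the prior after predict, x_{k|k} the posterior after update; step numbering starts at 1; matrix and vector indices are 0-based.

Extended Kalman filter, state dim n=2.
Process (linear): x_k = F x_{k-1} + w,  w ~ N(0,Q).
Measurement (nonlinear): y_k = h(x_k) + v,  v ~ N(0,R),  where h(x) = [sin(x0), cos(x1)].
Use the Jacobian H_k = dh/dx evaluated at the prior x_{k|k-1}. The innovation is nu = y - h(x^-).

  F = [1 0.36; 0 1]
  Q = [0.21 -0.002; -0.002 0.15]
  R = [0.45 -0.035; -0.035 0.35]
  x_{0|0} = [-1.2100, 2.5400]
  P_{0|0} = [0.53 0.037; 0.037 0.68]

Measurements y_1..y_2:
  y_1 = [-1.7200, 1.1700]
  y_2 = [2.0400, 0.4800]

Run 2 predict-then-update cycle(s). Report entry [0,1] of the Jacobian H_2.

step 1: x^-=[-0.2956, 2.5400]  P^-=[0.8548 0.2798; 0.2798 0.8300]  H_jac=[0.9566 0.0000; 0.0000 -0.5660]  S=[1.2322 -0.1865; -0.1865 0.6159]  K=[0.6547 -0.0589; 0.1067 -0.7304]  nu=[-1.4287, 1.9944]  x^+=[-1.3484, 0.9308]  P^+=[0.3101 0.0769; 0.0769 0.4583]
step 2: x^-=[-1.0133, 0.9308]  P^-=[0.6349 0.2399; 0.2399 0.6083]  H_jac=[0.5291 0.0000; 0.0000 -0.8021]  S=[0.6277 -0.1368; -0.1368 0.7414]  K=[0.4986 -0.1675; 0.0612 -0.6469]  nu=[2.8886, -0.1172]  x^+=[0.4466, 1.1834]  P^+=[0.4352 0.0949; 0.0949 0.2849]

H_jac[0,1] = 0.0000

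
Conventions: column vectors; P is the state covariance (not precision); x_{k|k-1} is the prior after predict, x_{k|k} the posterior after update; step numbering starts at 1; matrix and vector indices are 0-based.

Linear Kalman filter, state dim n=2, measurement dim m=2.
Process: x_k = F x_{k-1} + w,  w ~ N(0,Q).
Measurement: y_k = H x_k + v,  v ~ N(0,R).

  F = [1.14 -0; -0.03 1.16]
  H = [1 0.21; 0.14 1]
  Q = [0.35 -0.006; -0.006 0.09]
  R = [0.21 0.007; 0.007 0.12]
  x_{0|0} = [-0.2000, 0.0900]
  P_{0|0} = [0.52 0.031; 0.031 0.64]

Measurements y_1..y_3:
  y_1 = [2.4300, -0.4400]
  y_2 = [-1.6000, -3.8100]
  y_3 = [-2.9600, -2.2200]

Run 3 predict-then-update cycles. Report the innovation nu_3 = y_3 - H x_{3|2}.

step 1: x^-=[-0.2280, 0.1104]  P^-=[1.0258 0.0172; 0.0172 0.9495]  S=[1.2849 0.3677; 0.3677 1.0944]  K=[0.8399 -0.1352; -0.0889 0.8996]  nu=[2.6348, -0.5185]  x^+=[2.0550, -0.5903]  P^+=[0.1830 -0.0360; -0.0360 0.1124]
step 2: x^-=[2.3427, -0.7464]  P^-=[0.5878 -0.0598; -0.0598 0.2439]  S=[0.7834 0.0789; 0.0789 0.3586]  K=[0.7444 -0.1012; -0.0789 0.6740]  nu=[-3.7860, -3.3916]  x^+=[-0.1326, -2.7336]  P^+=[0.1618 -0.0296; -0.0296 0.0845]
step 3: x^-=[-0.1512, -3.1670]  P^-=[0.5603 -0.0507; -0.0507 0.2059]  S=[0.7581 0.0765; 0.0765 0.3227]  K=[0.7339 -0.0880; -0.0737 0.6335]  nu=[-2.1438, 0.9682]  x^+=[-1.8097, -2.3955]  P^+=[0.1593 -0.0277; -0.0277 0.0794]

innov = [-2.1438, 0.9682]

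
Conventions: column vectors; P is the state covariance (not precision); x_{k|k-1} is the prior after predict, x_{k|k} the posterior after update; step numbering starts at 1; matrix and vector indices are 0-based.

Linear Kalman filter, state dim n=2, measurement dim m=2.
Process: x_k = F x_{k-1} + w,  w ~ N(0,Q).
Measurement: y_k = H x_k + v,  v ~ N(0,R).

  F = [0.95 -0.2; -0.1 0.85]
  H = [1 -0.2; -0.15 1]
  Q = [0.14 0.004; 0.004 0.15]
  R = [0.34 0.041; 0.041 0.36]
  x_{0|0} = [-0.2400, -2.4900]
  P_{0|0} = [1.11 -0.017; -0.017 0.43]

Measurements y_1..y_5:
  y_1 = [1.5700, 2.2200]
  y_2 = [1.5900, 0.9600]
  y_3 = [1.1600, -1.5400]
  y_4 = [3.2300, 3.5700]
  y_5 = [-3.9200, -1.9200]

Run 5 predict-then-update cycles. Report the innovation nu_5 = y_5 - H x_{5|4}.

innov = [-5.2964, -2.4529]

step 1: x^-=[0.2700, -2.0925]  P^-=[1.1654 -0.1886; -0.1886 0.4747]  S=[1.5999 -0.4230; -0.4230 0.9175]  K=[0.7372 -0.0562; -0.0368 0.5312]  nu=[0.8815, 4.3530]  x^+=[0.6750, 0.1876]  P^+=[0.2581 0.0487; 0.0487 0.1970]
step 2: x^-=[0.6038, 0.0920]  P^-=[0.3623 -0.0137; -0.0137 0.2867]  S=[0.7192 -0.0848; -0.0848 0.6589]  K=[0.5030 -0.0386; -0.0479 0.4320]  nu=[1.0046, 0.9586]  x^+=[1.0721, 0.4580]  P^+=[0.1761 0.0331; 0.0331 0.1585]
step 3: x^-=[0.9269, 0.2821]  P^-=[0.2926 -0.0122; -0.0122 0.2607]  S=[0.6480 -0.0676; -0.0676 0.6309]  K=[0.4512 -0.0406; -0.0566 0.4100]  nu=[0.2895, -1.6831]  x^+=[1.1259, -0.4243]  P^+=[0.1572 0.0275; 0.0275 0.1494]
step 4: x^-=[1.1544, -0.4733]  P^-=[0.2774 -0.0136; -0.0136 0.2548]  S=[0.6331 -0.0656; -0.0656 0.6252]  K=[0.4381 -0.0424; -0.0601 0.4046]  nu=[1.9809, 4.2164]  x^+=[1.8438, 1.1137]  P^+=[0.1523 0.0256; 0.0256 0.1470]
step 5: x^-=[1.5288, 0.7623]  P^-=[0.2737 -0.0143; -0.0143 0.2534]  S=[0.6295 -0.0655; -0.0655 0.6239]  K=[0.4348 -0.0431; -0.0613 0.4032]  nu=[-5.2964, -2.4529]  x^+=[-0.6681, 0.0980]  P^+=[0.1510 0.0250; 0.0250 0.1464]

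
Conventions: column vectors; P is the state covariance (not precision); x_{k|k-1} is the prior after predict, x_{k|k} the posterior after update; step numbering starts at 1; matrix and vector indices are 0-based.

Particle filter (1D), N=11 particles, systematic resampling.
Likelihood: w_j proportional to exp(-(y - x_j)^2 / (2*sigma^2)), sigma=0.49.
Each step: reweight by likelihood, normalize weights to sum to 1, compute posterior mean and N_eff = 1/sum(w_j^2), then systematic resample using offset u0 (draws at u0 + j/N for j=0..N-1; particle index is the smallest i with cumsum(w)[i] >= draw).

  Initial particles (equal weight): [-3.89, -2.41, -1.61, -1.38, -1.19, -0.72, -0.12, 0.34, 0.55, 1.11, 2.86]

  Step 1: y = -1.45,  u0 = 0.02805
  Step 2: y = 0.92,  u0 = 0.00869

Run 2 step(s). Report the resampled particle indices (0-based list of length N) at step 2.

step 1: w=[0.0000, 0.0443, 0.2865, 0.2991, 0.2625, 0.0996, 0.0076, 0.0004, 0.0001, 0.0000, 0.0000]  mean=-1.3656  Neff=3.9628  idx=[1, 2, 2, 2, 3, 3, 3, 4, 4, 4, 5]
step 2: w=[0.0000, 0.0004, 0.0004, 0.0004, 0.0041, 0.0041, 0.0041, 0.0233, 0.0233, 0.0233, 0.9165]  mean=-0.7621  Neff=1.1880  idx=[5, 10, 10, 10, 10, 10, 10, 10, 10, 10, 10]

resampled_idx = [5, 10, 10, 10, 10, 10, 10, 10, 10, 10, 10]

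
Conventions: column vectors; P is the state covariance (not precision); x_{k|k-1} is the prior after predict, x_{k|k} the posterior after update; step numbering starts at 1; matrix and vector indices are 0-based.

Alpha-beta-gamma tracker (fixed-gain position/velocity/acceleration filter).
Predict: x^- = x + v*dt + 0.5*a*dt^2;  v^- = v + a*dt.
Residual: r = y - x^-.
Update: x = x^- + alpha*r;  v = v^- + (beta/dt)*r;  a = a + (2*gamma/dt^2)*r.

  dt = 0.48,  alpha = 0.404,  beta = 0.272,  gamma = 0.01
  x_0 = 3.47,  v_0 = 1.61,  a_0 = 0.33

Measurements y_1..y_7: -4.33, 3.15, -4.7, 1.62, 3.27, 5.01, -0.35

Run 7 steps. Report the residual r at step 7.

step 1: x_pred=4.2808  r=-8.6108  x^+=0.8020  v^+=-3.1111  a^+=-0.4175
step 2: x_pred=-0.7394  r=3.8894  x^+=0.8319  v^+=-1.1075  a^+=-0.0798
step 3: x_pred=0.2912  r=-4.9912  x^+=-1.7253  v^+=-3.9741  a^+=-0.5131
step 4: x_pred=-3.6920  r=5.3120  x^+=-1.5459  v^+=-1.2103  a^+=-0.0520
step 5: x_pred=-2.1329  r=5.4029  x^+=0.0499  v^+=1.8264  a^+=0.4170
step 6: x_pred=0.9746  r=4.0354  x^+=2.6049  v^+=4.3133  a^+=0.7673
step 7: x_pred=4.7636  r=-5.1136  x^+=2.6977  v^+=1.7838  a^+=0.3234

resid = -5.1136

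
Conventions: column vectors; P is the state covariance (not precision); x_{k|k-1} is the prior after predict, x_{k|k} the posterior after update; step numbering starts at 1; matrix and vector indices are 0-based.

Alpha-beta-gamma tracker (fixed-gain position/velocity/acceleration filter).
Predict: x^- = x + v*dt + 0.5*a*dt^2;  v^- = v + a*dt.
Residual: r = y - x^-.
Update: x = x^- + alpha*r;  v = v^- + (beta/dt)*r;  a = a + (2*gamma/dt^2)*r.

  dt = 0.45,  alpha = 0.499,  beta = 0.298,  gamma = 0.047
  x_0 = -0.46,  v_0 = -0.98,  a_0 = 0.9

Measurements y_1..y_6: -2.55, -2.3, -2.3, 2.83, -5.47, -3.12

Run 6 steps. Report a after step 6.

step 1: x_pred=-0.8099  r=-1.7401  x^+=-1.6782  v^+=-1.7273  a^+=0.0922
step 2: x_pred=-2.4462  r=0.1462  x^+=-2.3732  v^+=-1.5890  a^+=0.1601
step 3: x_pred=-3.0721  r=0.7721  x^+=-2.6868  v^+=-1.0057  a^+=0.5185
step 4: x_pred=-3.0869  r=5.9169  x^+=-0.1344  v^+=3.1459  a^+=3.2651
step 5: x_pred=1.6119  r=-7.0819  x^+=-1.9220  v^+=-0.0746  a^+=-0.0223
step 6: x_pred=-1.9578  r=-1.1622  x^+=-2.5377  v^+=-0.8543  a^+=-0.5618

a_post = -0.5618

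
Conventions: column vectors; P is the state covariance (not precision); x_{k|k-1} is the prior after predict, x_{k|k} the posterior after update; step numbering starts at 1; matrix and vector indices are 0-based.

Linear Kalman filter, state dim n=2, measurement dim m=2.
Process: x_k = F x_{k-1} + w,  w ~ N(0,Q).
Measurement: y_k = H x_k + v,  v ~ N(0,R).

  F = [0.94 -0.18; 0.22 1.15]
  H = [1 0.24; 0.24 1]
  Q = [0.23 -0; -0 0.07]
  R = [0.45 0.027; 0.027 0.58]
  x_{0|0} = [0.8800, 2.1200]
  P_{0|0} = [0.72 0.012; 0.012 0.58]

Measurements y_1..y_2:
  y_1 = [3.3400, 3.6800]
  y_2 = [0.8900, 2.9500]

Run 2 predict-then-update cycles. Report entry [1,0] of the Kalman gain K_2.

K[1,0] = -0.0575

step 1: x^-=[0.4456, 2.6316]  P^-=[0.8809 0.0413; 0.0413 0.8780]  S=[1.4013 0.4928; 0.4928 1.5286]  K=[0.6514 -0.0447; -0.0276 0.5898]  nu=[2.2628, 0.9415]  x^+=[1.8776, 3.1245]  P^+=[0.3119 -0.0832; -0.0832 0.3613]
step 2: x^-=[1.2025, 4.0062]  P^-=[0.5454 -0.0969; -0.0969 0.5208]  S=[0.9789 0.1804; 0.1804 1.0857]  K=[0.5443 -0.0591; -0.0575 0.4678]  nu=[-1.2740, -1.3448]  x^+=[0.5886, 3.4504]  P^+=[0.2632 -0.0828; -0.0828 0.2897]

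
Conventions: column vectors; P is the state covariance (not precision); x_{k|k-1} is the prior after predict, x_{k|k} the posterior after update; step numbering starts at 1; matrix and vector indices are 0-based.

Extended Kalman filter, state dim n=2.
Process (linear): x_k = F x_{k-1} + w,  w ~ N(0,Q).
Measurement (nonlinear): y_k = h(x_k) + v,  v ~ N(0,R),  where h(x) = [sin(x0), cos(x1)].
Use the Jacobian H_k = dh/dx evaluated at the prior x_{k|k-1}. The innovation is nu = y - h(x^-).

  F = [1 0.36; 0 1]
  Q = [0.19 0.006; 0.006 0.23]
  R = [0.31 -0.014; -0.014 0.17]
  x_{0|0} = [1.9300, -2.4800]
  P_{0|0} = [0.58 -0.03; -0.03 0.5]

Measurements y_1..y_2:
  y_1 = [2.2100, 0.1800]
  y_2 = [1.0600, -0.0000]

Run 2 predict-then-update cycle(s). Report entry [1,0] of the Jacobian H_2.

step 1: x^-=[1.0372, -2.4800]  P^-=[0.8132 0.1560; 0.1560 0.7300]  H_jac=[0.5086 0.0000; 0.0000 0.6144]  S=[0.5204 0.0347; 0.0347 0.4455]  K=[0.7846 0.1539; 0.0857 0.9999]  nu=[1.3490, 0.9690]  x^+=[2.2447, -1.3954]  P^+=[0.4739 0.0247; 0.0247 0.2747]
step 2: x^-=[1.7424, -1.3954]  P^-=[0.7173 0.1296; 0.1296 0.5047]  H_jac=[-0.1708 0.0000; 0.0000 0.9847]  S=[0.3309 -0.0358; -0.0358 0.6594]  K=[-0.3513 0.1745; 0.0147 0.7545]  nu=[0.0747, -0.1745]  x^+=[1.6857, -1.5260]  P^+=[0.6520 0.0351; 0.0351 0.1301]

H_jac[1,0] = 0.0000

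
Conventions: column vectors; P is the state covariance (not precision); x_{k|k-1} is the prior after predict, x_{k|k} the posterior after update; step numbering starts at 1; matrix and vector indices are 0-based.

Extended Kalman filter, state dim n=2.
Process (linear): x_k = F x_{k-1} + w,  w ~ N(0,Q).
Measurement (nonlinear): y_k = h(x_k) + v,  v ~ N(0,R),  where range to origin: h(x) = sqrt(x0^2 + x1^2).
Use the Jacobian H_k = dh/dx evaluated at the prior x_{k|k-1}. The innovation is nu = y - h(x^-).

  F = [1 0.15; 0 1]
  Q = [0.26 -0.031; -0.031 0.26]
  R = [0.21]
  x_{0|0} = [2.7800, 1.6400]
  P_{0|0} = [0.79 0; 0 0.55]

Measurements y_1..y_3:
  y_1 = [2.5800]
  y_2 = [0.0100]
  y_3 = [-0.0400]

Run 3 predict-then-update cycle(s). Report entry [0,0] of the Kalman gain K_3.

K[0,0] = 0.6633

step 1: x^-=[3.0260, 1.6400]  P^-=[1.0624 0.0515; 0.0515 0.8100]  H_jac=[0.8792 0.4765]  S=[1.2582]  K=[0.7618; 0.3427]  nu=[-0.8618]  x^+=[2.3694, 1.3446]  P^+=[0.3321 -0.2770; -0.2770 0.6622]
step 2: x^-=[2.5711, 1.3446]  P^-=[0.5239 -0.2087; -0.2087 0.9222]  H_jac=[0.8861 0.4634]  S=[0.6480]  K=[0.5672; 0.3741]  nu=[-2.8915]  x^+=[0.9312, 0.2629]  P^+=[0.3155 -0.3462; -0.3462 0.8315]
step 3: x^-=[0.9706, 0.2629]  P^-=[0.4903 -0.2525; -0.2525 1.0915]  H_jac=[0.9652 0.2614]  S=[0.6140]  K=[0.6633; 0.0678]  nu=[-1.0456]  x^+=[0.2771, 0.1920]  P^+=[0.2202 -0.2801; -0.2801 1.0887]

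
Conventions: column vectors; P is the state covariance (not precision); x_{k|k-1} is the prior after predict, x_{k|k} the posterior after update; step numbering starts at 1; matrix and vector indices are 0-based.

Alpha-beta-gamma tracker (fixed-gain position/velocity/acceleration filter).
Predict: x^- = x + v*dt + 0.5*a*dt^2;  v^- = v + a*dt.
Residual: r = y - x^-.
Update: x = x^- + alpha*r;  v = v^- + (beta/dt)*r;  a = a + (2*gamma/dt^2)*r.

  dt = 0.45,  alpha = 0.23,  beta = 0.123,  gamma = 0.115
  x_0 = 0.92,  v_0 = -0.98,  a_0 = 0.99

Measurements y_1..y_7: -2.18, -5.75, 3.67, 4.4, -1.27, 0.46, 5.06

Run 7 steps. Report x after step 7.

step 1: x_pred=0.5792  r=-2.7592  x^+=-0.0554  v^+=-1.2887  a^+=-2.1439
step 2: x_pred=-0.8524  r=-4.8976  x^+=-1.9788  v^+=-3.5922  a^+=-7.7067
step 3: x_pred=-4.3756  r=8.0456  x^+=-2.5251  v^+=-4.8610  a^+=1.4315
step 4: x_pred=-4.5676  r=8.9676  x^+=-2.5051  v^+=-1.7657  a^+=11.6170
step 5: x_pred=-2.1234  r=0.8534  x^+=-1.9271  v^+=3.6952  a^+=12.5863
step 6: x_pred=1.0101  r=-0.5501  x^+=0.8836  v^+=9.2087  a^+=11.9615
step 7: x_pred=6.2386  r=-1.1786  x^+=5.9675  v^+=14.2692  a^+=10.6229

x_post = 5.9675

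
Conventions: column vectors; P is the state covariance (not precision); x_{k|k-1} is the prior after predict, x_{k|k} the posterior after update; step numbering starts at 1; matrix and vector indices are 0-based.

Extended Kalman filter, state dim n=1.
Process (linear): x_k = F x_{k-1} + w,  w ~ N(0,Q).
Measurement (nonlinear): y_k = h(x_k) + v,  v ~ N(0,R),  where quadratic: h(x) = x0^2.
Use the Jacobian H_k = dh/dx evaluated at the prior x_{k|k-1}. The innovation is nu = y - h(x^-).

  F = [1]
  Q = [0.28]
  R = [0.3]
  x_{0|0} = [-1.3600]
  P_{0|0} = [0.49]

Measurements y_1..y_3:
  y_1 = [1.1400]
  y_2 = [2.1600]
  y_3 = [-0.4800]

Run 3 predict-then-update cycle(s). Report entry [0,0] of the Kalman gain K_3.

K[0,0] = -0.3094

step 1: x^-=[-1.3600]  P^-=[0.7700]  H_jac=[-2.7200]  S=[5.9968]  K=[-0.3493]  nu=[-0.7096]  x^+=[-1.1122]  P^+=[0.0385]
step 2: x^-=[-1.1122]  P^-=[0.3185]  H_jac=[-2.2243]  S=[1.8759]  K=[-0.3777]  nu=[0.9231]  x^+=[-1.4608]  P^+=[0.0509]
step 3: x^-=[-1.4608]  P^-=[0.3309]  H_jac=[-2.9216]  S=[3.1248]  K=[-0.3094]  nu=[-2.6139]  x^+=[-0.6520]  P^+=[0.0318]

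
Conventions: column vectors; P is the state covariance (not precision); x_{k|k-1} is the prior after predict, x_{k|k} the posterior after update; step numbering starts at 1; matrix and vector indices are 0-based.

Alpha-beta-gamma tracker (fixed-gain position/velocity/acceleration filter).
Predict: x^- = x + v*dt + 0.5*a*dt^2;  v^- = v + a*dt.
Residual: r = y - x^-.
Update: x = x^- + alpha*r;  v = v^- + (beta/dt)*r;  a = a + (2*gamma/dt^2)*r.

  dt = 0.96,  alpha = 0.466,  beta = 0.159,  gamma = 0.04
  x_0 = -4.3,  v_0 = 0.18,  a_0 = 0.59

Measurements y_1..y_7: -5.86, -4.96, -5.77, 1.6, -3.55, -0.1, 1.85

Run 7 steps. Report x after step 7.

x_post = 1.9970

step 1: x_pred=-3.8553  r=-2.0047  x^+=-4.7895  v^+=0.4144  a^+=0.4160
step 2: x_pred=-4.2000  r=-0.7600  x^+=-4.5542  v^+=0.6878  a^+=0.3500
step 3: x_pred=-3.7325  r=-2.0375  x^+=-4.6820  v^+=0.6864  a^+=0.1732
step 4: x_pred=-3.9433  r=5.5433  x^+=-1.3601  v^+=1.7707  a^+=0.6543
step 5: x_pred=0.6413  r=-4.1913  x^+=-1.3118  v^+=1.7047  a^+=0.2905
step 6: x_pred=0.4586  r=-0.5586  x^+=0.1983  v^+=1.8911  a^+=0.2420
step 7: x_pred=2.1252  r=-0.2752  x^+=1.9970  v^+=2.0778  a^+=0.2181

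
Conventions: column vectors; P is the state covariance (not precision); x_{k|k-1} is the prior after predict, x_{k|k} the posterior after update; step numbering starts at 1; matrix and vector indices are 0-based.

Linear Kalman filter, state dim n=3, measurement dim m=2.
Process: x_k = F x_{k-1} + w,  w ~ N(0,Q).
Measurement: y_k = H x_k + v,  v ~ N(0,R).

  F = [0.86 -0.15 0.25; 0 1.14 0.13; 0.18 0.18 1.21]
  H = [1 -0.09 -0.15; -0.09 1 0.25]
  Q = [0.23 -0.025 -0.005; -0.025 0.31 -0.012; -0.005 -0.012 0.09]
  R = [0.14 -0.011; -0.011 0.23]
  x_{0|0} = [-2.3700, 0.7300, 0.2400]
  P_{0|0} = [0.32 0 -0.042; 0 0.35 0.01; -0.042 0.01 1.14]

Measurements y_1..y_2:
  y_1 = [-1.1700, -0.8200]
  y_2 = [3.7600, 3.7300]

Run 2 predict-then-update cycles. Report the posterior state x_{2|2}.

step 1: x^-=[-2.0877, 0.8634, -0.0048]  P^-=[0.5270 -0.0498 0.3330; -0.0498 0.7871 0.2522; 0.3330 0.2522 1.7668]  S=[0.6290 -0.2015; -0.2015 1.2519]  K=[0.8034 0.1181; -0.0351 0.6770; 0.2550 0.5714]  nu=[0.9947, -1.8701]  x^+=[-1.5095, -0.4376, -0.8197]  P^+=[0.1418 -0.0235 0.2182; -0.0235 0.2029 -0.1957; 0.2182 -0.1957 1.3759]
step 2: x^-=[-1.4375, -0.6054, -1.3423]  P^-=[0.5400 -0.0655 0.6883; -0.0655 0.5390 -0.0282; 0.6883 -0.0282 2.1239]  S=[0.5367 -0.0676; -0.0676 0.8728]  K=[0.8413 0.1315; -0.1283 0.6062; 0.7646 0.5643]  nu=[4.9416, 4.5416]  x^+=[3.3174, 1.5141, 4.9991]  P^+=[0.1600 -0.0439 0.3171; -0.0439 0.1988 -0.2477; 0.3171 -0.2477 1.5905]

x_post = [3.3174, 1.5141, 4.9991]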